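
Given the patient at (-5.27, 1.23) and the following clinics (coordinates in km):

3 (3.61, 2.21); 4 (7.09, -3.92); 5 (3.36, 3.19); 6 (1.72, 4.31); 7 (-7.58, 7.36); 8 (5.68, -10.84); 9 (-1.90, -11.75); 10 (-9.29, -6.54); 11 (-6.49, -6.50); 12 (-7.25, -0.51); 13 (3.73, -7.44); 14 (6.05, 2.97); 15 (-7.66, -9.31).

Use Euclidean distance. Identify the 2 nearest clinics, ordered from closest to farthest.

Distances from (-5.27, 1.23):
3: √((8.88)² + (0.98)²) = √(78.8544 + 0.9604) = 8.93 km
4: √((12.36)² + (-5.15)²) = √(152.7696 + 26.5225) = 13.39 km
5: √((8.63)² + (1.96)²) = √(74.4769 + 3.8416) = 8.85 km
6: √((6.99)² + (3.08)²) = √(48.8601 + 9.4864) = 7.64 km
7: √((-2.31)² + (6.13)²) = √(5.3361 + 37.5769) = 6.55 km
8: √((10.95)² + (-12.07)²) = √(119.9025 + 145.6849) = 16.30 km
9: √((3.37)² + (-12.98)²) = √(11.3569 + 168.4804) = 13.41 km
10: √((-4.02)² + (-7.77)²) = √(16.1604 + 60.3729) = 8.75 km
11: √((-1.22)² + (-7.73)²) = √(1.4884 + 59.7529) = 7.83 km
12: √((-1.98)² + (-1.74)²) = √(3.9204 + 3.0276) = 2.64 km
13: √((9.00)² + (-8.67)²) = √(81.0000 + 75.1689) = 12.50 km
14: √((11.32)² + (1.74)²) = √(128.1424 + 3.0276) = 11.45 km
15: √((-2.39)² + (-10.54)²) = √(5.7121 + 111.0916) = 10.81 km
Sorted: 12 (2.64 km) < 7 (6.55 km) < 6 (7.64 km) < 11 (7.83 km) < …

12, 7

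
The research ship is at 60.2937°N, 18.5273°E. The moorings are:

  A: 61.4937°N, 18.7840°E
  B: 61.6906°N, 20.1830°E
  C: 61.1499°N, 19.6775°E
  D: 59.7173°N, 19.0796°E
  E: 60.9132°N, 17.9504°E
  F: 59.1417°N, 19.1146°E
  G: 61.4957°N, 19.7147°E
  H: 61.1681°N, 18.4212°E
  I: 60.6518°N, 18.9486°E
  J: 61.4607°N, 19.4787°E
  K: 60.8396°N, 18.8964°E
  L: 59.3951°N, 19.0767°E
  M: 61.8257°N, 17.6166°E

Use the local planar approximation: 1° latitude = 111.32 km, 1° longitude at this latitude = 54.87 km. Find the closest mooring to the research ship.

I

Distances from 60.2937°N, 18.5273°E:
A: 134.3245 km
B: 180.0960 km
C: 114.3130 km
D: 70.9613 km
E: 75.8806 km
F: 132.2275 km
G: 148.8257 km
H: 97.5121 km
I: 46.0814 km
J: 140.0068 km
K: 64.0555 km
L: 104.4758 km
M: 177.7123 km
Minimum: I at 46.0814 km.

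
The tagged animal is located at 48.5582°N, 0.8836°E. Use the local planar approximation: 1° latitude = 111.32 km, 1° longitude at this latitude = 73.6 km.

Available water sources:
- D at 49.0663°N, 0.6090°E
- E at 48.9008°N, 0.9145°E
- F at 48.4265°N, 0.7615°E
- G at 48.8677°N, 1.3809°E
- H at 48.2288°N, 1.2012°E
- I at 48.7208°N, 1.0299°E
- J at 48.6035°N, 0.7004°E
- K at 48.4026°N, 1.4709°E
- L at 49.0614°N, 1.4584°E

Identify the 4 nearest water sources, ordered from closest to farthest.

Distances from 48.5582°N, 0.8836°E:
D: 60.0641 km
E: 38.2060 km
F: 17.1959 km
G: 50.2663 km
H: 43.4857 km
I: 21.0612 km
J: 14.3957 km
K: 46.5667 km
L: 70.1965 km
Sorted: J (14.3957 km) < F (17.1959 km) < I (21.0612 km) < E (38.2060 km) < H (43.4857 km) < K (46.5667 km) < …

J, F, I, E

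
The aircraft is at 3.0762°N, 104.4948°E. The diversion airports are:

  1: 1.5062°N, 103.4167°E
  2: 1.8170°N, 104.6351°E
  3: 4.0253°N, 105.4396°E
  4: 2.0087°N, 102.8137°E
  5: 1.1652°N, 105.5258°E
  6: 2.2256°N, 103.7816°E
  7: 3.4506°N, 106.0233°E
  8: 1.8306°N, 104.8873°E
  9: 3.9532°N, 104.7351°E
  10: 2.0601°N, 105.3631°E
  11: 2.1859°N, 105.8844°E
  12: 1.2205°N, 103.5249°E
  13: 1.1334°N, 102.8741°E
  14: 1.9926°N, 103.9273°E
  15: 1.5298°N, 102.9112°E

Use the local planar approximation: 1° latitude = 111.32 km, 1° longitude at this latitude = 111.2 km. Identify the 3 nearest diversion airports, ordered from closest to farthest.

9, 6, 14

Distances from 3.0762°N, 104.4948°E:
1: 211.9381 km
2: 141.0397 km
3: 148.9990 km
4: 221.5118 km
5: 241.6591 km
6: 123.5140 km
7: 175.0046 km
8: 145.3672 km
9: 101.2185 km
10: 148.7187 km
11: 183.5755 km
12: 233.0367 km
13: 281.5203 km
14: 136.1363 km
15: 246.2598 km
Sorted: 9 (101.2185 km) < 6 (123.5140 km) < 14 (136.1363 km) < 2 (141.0397 km) < 8 (145.3672 km) < …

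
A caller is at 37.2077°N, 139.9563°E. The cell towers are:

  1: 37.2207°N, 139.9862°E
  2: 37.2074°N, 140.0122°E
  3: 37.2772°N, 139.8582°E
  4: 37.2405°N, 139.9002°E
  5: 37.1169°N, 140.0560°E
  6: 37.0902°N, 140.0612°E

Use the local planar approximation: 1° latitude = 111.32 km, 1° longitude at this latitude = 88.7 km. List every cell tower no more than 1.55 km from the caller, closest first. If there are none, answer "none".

Distances from 37.2077°N, 139.9563°E:
1: 3.0213 km
2: 4.9584 km
3: 11.6436 km
4: 6.1720 km
5: 13.4303 km
6: 16.0520 km
Threshold 1.55 km: none within range.

none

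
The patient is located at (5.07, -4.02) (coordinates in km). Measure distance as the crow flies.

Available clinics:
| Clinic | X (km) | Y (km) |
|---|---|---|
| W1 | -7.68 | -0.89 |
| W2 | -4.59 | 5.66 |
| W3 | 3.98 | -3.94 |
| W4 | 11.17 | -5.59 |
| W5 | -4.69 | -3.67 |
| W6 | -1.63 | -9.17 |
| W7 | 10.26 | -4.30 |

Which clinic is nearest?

Distances from (5.07, -4.02):
W1: 13.13 km
W2: 13.68 km
W3: 1.09 km
W4: 6.30 km
W5: 9.77 km
W6: 8.45 km
W7: 5.20 km
Minimum: W3 at 1.09 km.

W3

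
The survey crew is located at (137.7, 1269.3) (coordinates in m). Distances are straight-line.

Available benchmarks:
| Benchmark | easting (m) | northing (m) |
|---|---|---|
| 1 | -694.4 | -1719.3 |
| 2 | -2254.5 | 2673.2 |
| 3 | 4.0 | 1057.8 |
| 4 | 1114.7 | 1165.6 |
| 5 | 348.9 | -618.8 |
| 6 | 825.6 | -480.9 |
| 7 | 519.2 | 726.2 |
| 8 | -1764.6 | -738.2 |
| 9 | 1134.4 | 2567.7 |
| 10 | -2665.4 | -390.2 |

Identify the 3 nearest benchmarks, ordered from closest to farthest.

3, 7, 4

Distances from (137.7, 1269.3):
1: √((-832.1)² + (-2988.6)²) = √(692390.410 + 8931729.960) = 3102.3 m
2: √((-2392.2)² + (1403.9)²) = √(5722620.840 + 1970935.210) = 2773.7 m
3: √((-133.7)² + (-211.5)²) = √(17875.690 + 44732.250) = 250.2 m
4: √((977.0)² + (-103.7)²) = √(954529.000 + 10753.690) = 982.5 m
5: √((211.2)² + (-1888.1)²) = √(44605.440 + 3564921.610) = 1899.9 m
6: √((687.9)² + (-1750.2)²) = √(473206.410 + 3063200.040) = 1880.5 m
7: √((381.5)² + (-543.1)²) = √(145542.250 + 294957.610) = 663.7 m
8: √((-1902.3)² + (-2007.5)²) = √(3618745.290 + 4030056.250) = 2765.6 m
9: √((996.7)² + (1298.4)²) = √(993410.890 + 1685842.560) = 1636.8 m
10: √((-2803.1)² + (-1659.5)²) = √(7857369.610 + 2753940.250) = 3257.5 m
Sorted: 3 (250.2 m) < 7 (663.7 m) < 4 (982.5 m) < 9 (1636.8 m) < 6 (1880.5 m) < …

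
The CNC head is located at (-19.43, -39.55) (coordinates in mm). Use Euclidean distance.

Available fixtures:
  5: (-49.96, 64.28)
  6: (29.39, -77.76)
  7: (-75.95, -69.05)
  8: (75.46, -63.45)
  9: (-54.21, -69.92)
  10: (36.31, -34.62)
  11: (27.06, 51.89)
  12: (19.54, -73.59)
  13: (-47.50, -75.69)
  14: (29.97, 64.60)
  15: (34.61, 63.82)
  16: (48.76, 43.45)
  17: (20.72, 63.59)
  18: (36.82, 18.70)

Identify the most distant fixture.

Distances from (-19.43, -39.55):
5: √((-30.53)² + (103.83)²) = √(932.0809 + 10780.6689) = 108.23 mm
6: √((48.82)² + (-38.21)²) = √(2383.3924 + 1460.0041) = 62.00 mm
7: √((-56.52)² + (-29.50)²) = √(3194.5104 + 870.2500) = 63.76 mm
8: √((94.89)² + (-23.90)²) = √(9004.1121 + 571.2100) = 97.85 mm
9: √((-34.78)² + (-30.37)²) = √(1209.6484 + 922.3369) = 46.17 mm
10: √((55.74)² + (4.93)²) = √(3106.9476 + 24.3049) = 55.96 mm
11: √((46.49)² + (91.44)²) = √(2161.3201 + 8361.2736) = 102.58 mm
12: √((38.97)² + (-34.04)²) = √(1518.6609 + 1158.7216) = 51.74 mm
13: √((-28.07)² + (-36.14)²) = √(787.9249 + 1306.0996) = 45.76 mm
14: √((49.40)² + (104.15)²) = √(2440.3600 + 10847.2225) = 115.27 mm
15: √((54.04)² + (103.37)²) = √(2920.3216 + 10685.3569) = 116.64 mm
16: √((68.19)² + (83.00)²) = √(4649.8761 + 6889.0000) = 107.42 mm
17: √((40.15)² + (103.14)²) = √(1612.0225 + 10637.8596) = 110.68 mm
18: √((56.25)² + (58.25)²) = √(3164.0625 + 3393.0625) = 80.98 mm
Maximum: 15 at 116.64 mm.

15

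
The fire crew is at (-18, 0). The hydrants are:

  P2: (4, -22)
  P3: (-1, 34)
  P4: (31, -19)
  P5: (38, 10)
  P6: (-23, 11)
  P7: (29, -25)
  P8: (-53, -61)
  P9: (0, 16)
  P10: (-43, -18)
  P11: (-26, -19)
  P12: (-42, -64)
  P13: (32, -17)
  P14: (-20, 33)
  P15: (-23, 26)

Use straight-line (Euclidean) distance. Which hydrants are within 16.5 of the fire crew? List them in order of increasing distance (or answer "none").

Distances from (-18, 0):
P2: 31.1
P3: 38.0
P4: 52.6
P5: 56.9
P6: 12.1
P7: 53.2
P8: 70.3
P9: 24.1
P10: 30.8
P11: 20.6
P12: 68.4
P13: 52.8
P14: 33.1
P15: 26.5
Threshold 16.5: P6 (12.1) is within range.

P6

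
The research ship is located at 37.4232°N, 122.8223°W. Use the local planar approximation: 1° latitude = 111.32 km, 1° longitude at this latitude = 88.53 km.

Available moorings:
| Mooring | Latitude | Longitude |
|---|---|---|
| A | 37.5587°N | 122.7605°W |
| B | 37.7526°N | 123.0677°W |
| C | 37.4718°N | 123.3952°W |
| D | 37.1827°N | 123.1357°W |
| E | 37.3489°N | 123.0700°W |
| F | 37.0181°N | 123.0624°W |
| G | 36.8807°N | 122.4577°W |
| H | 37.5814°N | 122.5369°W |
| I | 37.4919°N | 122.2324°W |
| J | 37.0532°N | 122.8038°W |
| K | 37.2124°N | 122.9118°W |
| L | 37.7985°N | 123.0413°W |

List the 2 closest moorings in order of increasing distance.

A, E

Distances from 37.4232°N, 122.8223°W:
A: 16.0454 km
B: 42.6215 km
C: 51.0066 km
D: 38.5560 km
E: 23.4369 km
F: 49.8542 km
G: 68.4760 km
H: 30.7983 km
I: 52.7808 km
J: 41.2209 km
K: 24.7678 km
L: 46.0579 km
Sorted: A (16.0454 km) < E (23.4369 km) < K (24.7678 km) < H (30.7983 km) < …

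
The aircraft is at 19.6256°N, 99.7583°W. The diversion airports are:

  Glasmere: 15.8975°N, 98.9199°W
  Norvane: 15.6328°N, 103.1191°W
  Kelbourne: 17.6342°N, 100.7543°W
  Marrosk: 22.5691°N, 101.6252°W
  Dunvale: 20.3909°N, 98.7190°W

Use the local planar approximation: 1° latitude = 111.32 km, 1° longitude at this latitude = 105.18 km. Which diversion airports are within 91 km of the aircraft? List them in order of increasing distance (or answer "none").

Distances from 19.6256°N, 99.7583°W:
Glasmere: √((-3.7281·111.32)² + (0.8384·105.18)²) = √(172235.036506 + 7776.225969) = 424.2773 km
Norvane: √((-3.9928·111.32)² + (-3.3608·105.18)²) = √(197561.133406 + 124954.433530) = 567.9045 km
Kelbourne: √((-1.9914·111.32)² + (-0.9960·105.18)²) = √(49143.196424 + 10974.506746) = 245.1891 km
Marrosk: √((2.9435·111.32)² + (-1.8669·105.18)²) = √(107367.904143 + 38557.462455) = 382.0018 km
Dunvale: √((0.7653·111.32)² + (1.0393·105.18)²) = √(7257.880645 + 11949.457461) = 138.5905 km
Threshold 91 km: none within range.

none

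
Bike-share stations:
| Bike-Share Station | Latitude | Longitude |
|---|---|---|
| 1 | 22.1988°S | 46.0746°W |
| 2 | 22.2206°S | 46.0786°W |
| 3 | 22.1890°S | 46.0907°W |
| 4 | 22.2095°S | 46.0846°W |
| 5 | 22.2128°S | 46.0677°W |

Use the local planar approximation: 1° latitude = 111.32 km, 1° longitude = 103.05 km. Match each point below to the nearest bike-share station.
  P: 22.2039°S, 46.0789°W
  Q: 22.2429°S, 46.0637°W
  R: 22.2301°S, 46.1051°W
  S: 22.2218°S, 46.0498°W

P at 22.2039°S, 46.0789°W:
  1: 0.7202 km
  2: 1.8593 km
  3: 2.0567 km
  4: 0.8565 km
  5: 1.5211 km
  → nearest: 1 (0.7202 km)
Q at 22.2429°S, 46.0637°W:
  1: 5.0361 km
  2: 2.9189 km
  3: 6.6139 km
  4: 4.2968 km
  5: 3.3760 km
  → nearest: 2 (2.9189 km)
R at 22.2301°S, 46.1051°W:
  1: 4.6924 km
  2: 2.9284 km
  3: 4.8099 km
  4: 3.1179 km
  5: 4.3084 km
  → nearest: 2 (2.9284 km)
S at 22.2218°S, 46.0498°W:
  1: 3.6176 km
  2: 2.9708 km
  3: 5.5764 km
  4: 3.8386 km
  5: 2.0991 km
  → nearest: 5 (2.0991 km)

P→1; Q→2; R→2; S→5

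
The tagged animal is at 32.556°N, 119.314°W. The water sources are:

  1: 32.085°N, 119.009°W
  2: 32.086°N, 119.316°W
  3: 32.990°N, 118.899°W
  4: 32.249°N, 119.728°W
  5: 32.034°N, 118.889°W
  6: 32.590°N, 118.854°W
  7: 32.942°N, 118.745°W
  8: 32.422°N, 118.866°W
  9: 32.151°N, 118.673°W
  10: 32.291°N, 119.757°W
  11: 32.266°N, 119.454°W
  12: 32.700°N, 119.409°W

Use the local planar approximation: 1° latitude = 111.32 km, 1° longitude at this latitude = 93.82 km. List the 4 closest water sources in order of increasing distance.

12, 11, 6, 8

Distances from 32.556°N, 119.314°W:
1: √((-0.471·111.32)² + (0.305·93.82)²) = √(2749.08526 + 818.82395) = 59.732 km
2: √((-0.470·111.32)² + (-0.002·93.82)²) = √(2737.42426 + 0.03521) = 52.321 km
3: √((0.434·111.32)² + (0.415·93.82)²) = √(2334.13437 + 1515.95759) = 62.049 km
4: √((-0.307·111.32)² + (-0.414·93.82)²) = √(1167.94703 + 1508.66057) = 51.736 km
5: √((-0.522·111.32)² + (0.425·93.82)²) = √(3376.66053 + 1589.89600) = 70.474 km
6: √((0.034·111.32)² + (0.460·93.82)²) = √(14.32532 + 1862.54391) = 43.323 km
7: √((0.386·111.32)² + (0.569·93.82)²) = √(1846.37965 + 2849.80661) = 68.529 km
8: √((-0.134·111.32)² + (0.448·93.82)²) = √(222.51331 + 1766.63522) = 44.600 km
9: √((-0.405·111.32)² + (0.641·93.82)²) = √(2032.62116 + 3616.65362) = 75.162 km
10: √((-0.265·111.32)² + (-0.443·93.82)²) = √(870.23820 + 1727.42146) = 50.967 km
11: √((-0.290·111.32)² + (-0.140·93.82)²) = √(1042.17918 + 172.52297) = 34.853 km
12: √((0.144·111.32)² + (-0.095·93.82)²) = √(256.96346 + 79.43979) = 18.341 km
Sorted: 12 (18.341 km) < 11 (34.853 km) < 6 (43.323 km) < 8 (44.600 km) < 10 (50.967 km) < 4 (51.736 km) < …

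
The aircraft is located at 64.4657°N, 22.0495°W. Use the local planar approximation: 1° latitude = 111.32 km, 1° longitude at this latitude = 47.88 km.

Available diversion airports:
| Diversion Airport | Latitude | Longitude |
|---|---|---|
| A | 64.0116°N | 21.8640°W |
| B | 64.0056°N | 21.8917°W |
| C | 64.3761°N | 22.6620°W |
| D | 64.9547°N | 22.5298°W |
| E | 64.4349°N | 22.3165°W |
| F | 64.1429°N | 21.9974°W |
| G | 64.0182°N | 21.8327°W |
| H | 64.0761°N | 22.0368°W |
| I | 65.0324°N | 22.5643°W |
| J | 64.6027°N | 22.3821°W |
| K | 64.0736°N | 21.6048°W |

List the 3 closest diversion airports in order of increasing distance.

E, J, C

Distances from 64.4657°N, 22.0495°W:
A: √((-0.4541·111.32)² + (0.1855·47.88)²) = √(2555.344153 + 78.885305) = 51.3247 km
B: √((-0.4601·111.32)² + (0.1578·47.88)²) = √(2623.317533 + 57.085036) = 51.7726 km
C: √((-0.0896·111.32)² + (-0.6125·47.88)²) = √(99.486102 + 860.043602) = 30.9763 km
D: √((0.4890·111.32)² + (-0.4803·47.88)²) = √(2963.221483 + 528.851154) = 59.0938 km
E: √((-0.0308·111.32)² + (-0.2670·47.88)²) = √(11.755682 + 163.429633) = 13.2358 km
F: √((-0.3228·111.32)² + (0.0521·47.88)²) = √(1291.259255 + 6.222770) = 36.0206 km
G: √((-0.4475·111.32)² + (0.2168·47.88)²) = √(2481.603966 + 107.752372) = 50.8857 km
H: √((-0.3896·111.32)² + (0.0127·47.88)²) = √(1880.980493 + 0.369756) = 43.3745 km
I: √((0.5667·111.32)² + (-0.5148·47.88)²) = √(3979.722776 + 607.554665) = 67.7294 km
J: √((0.1370·111.32)² + (-0.3326·47.88)²) = √(232.588121 + 253.602058) = 22.0497 km
K: √((-0.3921·111.32)² + (0.4447·47.88)²) = √(1905.197838 + 453.359314) = 48.5650 km
Sorted: E (13.2358 km) < J (22.0497 km) < C (30.9763 km) < F (36.0206 km) < H (43.3745 km) < …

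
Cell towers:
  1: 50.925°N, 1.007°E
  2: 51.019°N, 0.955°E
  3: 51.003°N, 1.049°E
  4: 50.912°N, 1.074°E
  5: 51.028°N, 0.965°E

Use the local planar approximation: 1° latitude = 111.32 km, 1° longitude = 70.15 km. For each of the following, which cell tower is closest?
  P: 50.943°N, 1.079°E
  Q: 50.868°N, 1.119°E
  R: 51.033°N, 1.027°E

P at 50.943°N, 1.079°E:
  1: 5.434 km
  2: 12.134 km
  3: 7.003 km
  4: 3.469 km
  5: 12.389 km
  → nearest: 4 (3.469 km)
Q at 50.868°N, 1.119°E:
  1: 10.099 km
  2: 20.369 km
  3: 15.810 km
  4: 5.827 km
  5: 20.831 km
  → nearest: 4 (5.827 km)
R at 51.033°N, 1.027°E:
  1: 12.104 km
  2: 5.286 km
  3: 3.679 km
  4: 13.867 km
  5: 4.385 km
  → nearest: 3 (3.679 km)

P→4; Q→4; R→3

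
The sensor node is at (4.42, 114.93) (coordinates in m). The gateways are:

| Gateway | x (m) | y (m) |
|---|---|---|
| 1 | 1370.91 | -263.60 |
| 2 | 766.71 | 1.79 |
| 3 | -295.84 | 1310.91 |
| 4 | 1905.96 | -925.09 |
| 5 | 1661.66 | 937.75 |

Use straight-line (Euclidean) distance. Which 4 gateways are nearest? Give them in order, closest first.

2, 3, 1, 5

Distances from (4.42, 114.93):
1: 1417.95 m
2: 770.64 m
3: 1233.10 m
4: 2167.37 m
5: 1850.26 m
Sorted: 2 (770.64 m) < 3 (1233.10 m) < 1 (1417.95 m) < 5 (1850.26 m) < 4 (2167.37 m)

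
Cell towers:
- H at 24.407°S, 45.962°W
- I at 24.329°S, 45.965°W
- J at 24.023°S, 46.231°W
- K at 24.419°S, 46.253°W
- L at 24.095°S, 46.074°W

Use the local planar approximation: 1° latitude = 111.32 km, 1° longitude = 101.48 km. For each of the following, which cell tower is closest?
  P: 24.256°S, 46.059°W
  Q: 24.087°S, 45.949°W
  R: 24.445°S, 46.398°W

P at 24.256°S, 46.059°W:
  H: 19.479 km
  I: 12.531 km
  J: 31.264 km
  K: 26.774 km
  L: 17.987 km
  → nearest: I (12.531 km)
Q at 24.087°S, 45.949°W:
  H: 35.647 km
  I: 26.988 km
  J: 29.491 km
  K: 48.142 km
  L: 12.716 km
  → nearest: L (12.716 km)
R at 24.445°S, 46.398°W:
  H: 44.447 km
  I: 45.799 km
  J: 49.940 km
  K: 14.997 km
  L: 50.981 km
  → nearest: K (14.997 km)

P→I; Q→L; R→K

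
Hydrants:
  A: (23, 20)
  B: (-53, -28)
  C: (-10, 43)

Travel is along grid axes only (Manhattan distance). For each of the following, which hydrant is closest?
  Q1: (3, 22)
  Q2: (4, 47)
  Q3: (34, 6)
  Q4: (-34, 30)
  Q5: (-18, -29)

Q1 at (3, 22):
  A: |20| + |-2| = 20 + 2 = 22
  B: |-56| + |-50| = 56 + 50 = 106
  C: |-13| + |21| = 13 + 21 = 34
  → nearest: A (22)
Q2 at (4, 47):
  A: |19| + |-27| = 19 + 27 = 46
  B: |-57| + |-75| = 57 + 75 = 132
  C: |-14| + |-4| = 14 + 4 = 18
  → nearest: C (18)
Q3 at (34, 6):
  A: |-11| + |14| = 11 + 14 = 25
  B: |-87| + |-34| = 87 + 34 = 121
  C: |-44| + |37| = 44 + 37 = 81
  → nearest: A (25)
Q4 at (-34, 30):
  A: |57| + |-10| = 57 + 10 = 67
  B: |-19| + |-58| = 19 + 58 = 77
  C: |24| + |13| = 24 + 13 = 37
  → nearest: C (37)
Q5 at (-18, -29):
  A: |41| + |49| = 41 + 49 = 90
  B: |-35| + |1| = 35 + 1 = 36
  C: |8| + |72| = 8 + 72 = 80
  → nearest: B (36)

Q1→A; Q2→C; Q3→A; Q4→C; Q5→B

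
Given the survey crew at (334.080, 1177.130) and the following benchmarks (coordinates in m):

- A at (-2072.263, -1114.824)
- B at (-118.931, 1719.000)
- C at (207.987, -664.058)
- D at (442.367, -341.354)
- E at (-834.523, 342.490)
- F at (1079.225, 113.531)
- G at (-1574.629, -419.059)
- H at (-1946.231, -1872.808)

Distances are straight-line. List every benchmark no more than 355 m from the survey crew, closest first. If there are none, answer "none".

Distances from (334.080, 1177.130):
A: 3323.182 m
B: 706.288 m
C: 1845.501 m
D: 1522.340 m
E: 1436.056 m
F: 1298.647 m
G: 2488.170 m
H: 3808.141 m
Threshold 355 m: none within range.

none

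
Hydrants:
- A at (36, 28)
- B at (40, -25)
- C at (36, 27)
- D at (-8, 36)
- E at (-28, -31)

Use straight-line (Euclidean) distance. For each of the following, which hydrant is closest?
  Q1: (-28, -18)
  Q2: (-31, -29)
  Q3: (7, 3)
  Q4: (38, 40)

Q1→E; Q2→E; Q3→D; Q4→A

Q1 at (-28, -18):
  A: √((64)² + (46)²) = √(4096.000 + 2116.000) = 78.8
  B: √((68)² + (-7)²) = √(4624.000 + 49.000) = 68.4
  C: √((64)² + (45)²) = √(4096.000 + 2025.000) = 78.2
  D: √((20)² + (54)²) = √(400.000 + 2916.000) = 57.6
  E: √((0)² + (-13)²) = √(0.000 + 169.000) = 13.0
  → nearest: E (13.0)
Q2 at (-31, -29):
  A: √((67)² + (57)²) = √(4489.000 + 3249.000) = 88.0
  B: √((71)² + (4)²) = √(5041.000 + 16.000) = 71.1
  C: √((67)² + (56)²) = √(4489.000 + 3136.000) = 87.3
  D: √((23)² + (65)²) = √(529.000 + 4225.000) = 68.9
  E: √((3)² + (-2)²) = √(9.000 + 4.000) = 3.6
  → nearest: E (3.6)
Q3 at (7, 3):
  A: √((29)² + (25)²) = √(841.000 + 625.000) = 38.3
  B: √((33)² + (-28)²) = √(1089.000 + 784.000) = 43.3
  C: √((29)² + (24)²) = √(841.000 + 576.000) = 37.6
  D: √((-15)² + (33)²) = √(225.000 + 1089.000) = 36.2
  E: √((-35)² + (-34)²) = √(1225.000 + 1156.000) = 48.8
  → nearest: D (36.2)
Q4 at (38, 40):
  A: √((-2)² + (-12)²) = √(4.000 + 144.000) = 12.2
  B: √((2)² + (-65)²) = √(4.000 + 4225.000) = 65.0
  C: √((-2)² + (-13)²) = √(4.000 + 169.000) = 13.2
  D: √((-46)² + (-4)²) = √(2116.000 + 16.000) = 46.2
  E: √((-66)² + (-71)²) = √(4356.000 + 5041.000) = 96.9
  → nearest: A (12.2)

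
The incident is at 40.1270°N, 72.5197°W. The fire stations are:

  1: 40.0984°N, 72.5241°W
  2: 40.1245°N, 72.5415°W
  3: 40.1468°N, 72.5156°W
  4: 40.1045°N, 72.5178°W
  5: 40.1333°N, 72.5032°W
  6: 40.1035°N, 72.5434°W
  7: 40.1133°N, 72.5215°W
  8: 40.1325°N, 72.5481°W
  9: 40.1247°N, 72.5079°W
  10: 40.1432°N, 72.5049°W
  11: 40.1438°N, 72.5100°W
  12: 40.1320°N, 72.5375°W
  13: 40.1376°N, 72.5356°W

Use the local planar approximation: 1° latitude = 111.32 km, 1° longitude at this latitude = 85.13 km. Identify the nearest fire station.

9

Distances from 40.1270°N, 72.5197°W:
1: √((-0.0286·111.32)² + (-0.0044·85.13)²) = √(10.136277 + 0.140304) = 3.2057 km
2: √((-0.0025·111.32)² + (-0.0218·85.13)²) = √(0.077451 + 3.444120) = 1.8766 km
3: √((0.0198·111.32)² + (0.0041·85.13)²) = √(4.858216 + 0.121824) = 2.2316 km
4: √((-0.0225·111.32)² + (0.0019·85.13)²) = √(6.273522 + 0.026162) = 2.5099 km
5: √((0.0063·111.32)² + (0.0165·85.13)²) = √(0.491844 + 1.973028) = 1.5700 km
6: √((-0.0235·111.32)² + (-0.0237·85.13)²) = √(6.843561 + 4.070633) = 3.3037 km
7: √((-0.0137·111.32)² + (-0.0018·85.13)²) = √(2.325881 + 0.023481) = 1.5328 km
8: √((0.0055·111.32)² + (-0.0284·85.13)²) = √(0.374862 + 5.845235) = 2.4940 km
9: √((-0.0023·111.32)² + (0.0118·85.13)²) = √(0.065554 + 1.009089) = 1.0366 km
10: √((0.0162·111.32)² + (0.0148·85.13)²) = √(3.252194 + 1.587408) = 2.1999 km
11: √((0.0168·111.32)² + (0.0097·85.13)²) = √(3.497558 + 0.681881) = 2.0444 km
12: √((0.0050·111.32)² + (-0.0178·85.13)²) = √(0.309804 + 2.296177) = 1.6143 km
13: √((0.0106·111.32)² + (-0.0159·85.13)²) = √(1.392381 + 1.832144) = 1.7957 km
Minimum: 9 at 1.0366 km.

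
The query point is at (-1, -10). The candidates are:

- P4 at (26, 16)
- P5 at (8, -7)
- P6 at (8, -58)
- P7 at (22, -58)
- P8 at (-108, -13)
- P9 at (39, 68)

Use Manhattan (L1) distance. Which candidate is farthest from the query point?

P9

Distances from (-1, -10):
P4: |27| + |26| = 27 + 26 = 53
P5: |9| + |3| = 9 + 3 = 12
P6: |9| + |-48| = 9 + 48 = 57
P7: |23| + |-48| = 23 + 48 = 71
P8: |-107| + |-3| = 107 + 3 = 110
P9: |40| + |78| = 40 + 78 = 118
Maximum: P9 at 118.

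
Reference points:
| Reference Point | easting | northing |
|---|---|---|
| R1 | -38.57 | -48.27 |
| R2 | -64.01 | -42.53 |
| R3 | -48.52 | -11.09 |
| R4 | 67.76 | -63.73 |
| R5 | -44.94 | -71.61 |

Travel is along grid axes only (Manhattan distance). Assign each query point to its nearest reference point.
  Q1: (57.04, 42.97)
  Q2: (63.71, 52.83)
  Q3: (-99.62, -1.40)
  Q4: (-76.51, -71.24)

Q1→R4; Q2→R4; Q3→R3; Q4→R5

Q1 at (57.04, 42.97):
  R1: |-95.61| + |-91.24| = 95.61 + 91.24 = 186.85
  R2: |-121.05| + |-85.50| = 121.05 + 85.50 = 206.55
  R3: |-105.56| + |-54.06| = 105.56 + 54.06 = 159.62
  R4: |10.72| + |-106.70| = 10.72 + 106.70 = 117.42
  R5: |-101.98| + |-114.58| = 101.98 + 114.58 = 216.56
  → nearest: R4 (117.42)
Q2 at (63.71, 52.83):
  R1: |-102.28| + |-101.10| = 102.28 + 101.10 = 203.38
  R2: |-127.72| + |-95.36| = 127.72 + 95.36 = 223.08
  R3: |-112.23| + |-63.92| = 112.23 + 63.92 = 176.15
  R4: |4.05| + |-116.56| = 4.05 + 116.56 = 120.61
  R5: |-108.65| + |-124.44| = 108.65 + 124.44 = 233.09
  → nearest: R4 (120.61)
Q3 at (-99.62, -1.40):
  R1: |61.05| + |-46.87| = 61.05 + 46.87 = 107.92
  R2: |35.61| + |-41.13| = 35.61 + 41.13 = 76.74
  R3: |51.10| + |-9.69| = 51.10 + 9.69 = 60.79
  R4: |167.38| + |-62.33| = 167.38 + 62.33 = 229.71
  R5: |54.68| + |-70.21| = 54.68 + 70.21 = 124.89
  → nearest: R3 (60.79)
Q4 at (-76.51, -71.24):
  R1: |37.94| + |22.97| = 37.94 + 22.97 = 60.91
  R2: |12.50| + |28.71| = 12.50 + 28.71 = 41.21
  R3: |27.99| + |60.15| = 27.99 + 60.15 = 88.14
  R4: |144.27| + |7.51| = 144.27 + 7.51 = 151.78
  R5: |31.57| + |-0.37| = 31.57 + 0.37 = 31.94
  → nearest: R5 (31.94)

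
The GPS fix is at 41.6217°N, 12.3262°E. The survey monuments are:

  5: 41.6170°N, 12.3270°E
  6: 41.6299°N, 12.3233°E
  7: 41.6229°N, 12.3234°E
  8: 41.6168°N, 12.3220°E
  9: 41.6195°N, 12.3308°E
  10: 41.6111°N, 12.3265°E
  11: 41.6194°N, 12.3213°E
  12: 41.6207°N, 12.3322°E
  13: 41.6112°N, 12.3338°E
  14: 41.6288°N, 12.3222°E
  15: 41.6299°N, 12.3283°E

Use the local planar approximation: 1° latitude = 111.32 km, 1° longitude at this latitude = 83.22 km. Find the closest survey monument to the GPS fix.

7

Distances from 41.6217°N, 12.3262°E:
5: √((-0.0047·111.32)² + (0.0008·83.22)²) = √(0.273742 + 0.004432) = 0.5274 km
6: √((0.0082·111.32)² + (-0.0029·83.22)²) = √(0.833248 + 0.058244) = 0.9442 km
7: √((0.0012·111.32)² + (-0.0028·83.22)²) = √(0.017845 + 0.054296) = 0.2686 km
8: √((-0.0049·111.32)² + (-0.0042·83.22)²) = √(0.297535 + 0.122167) = 0.6478 km
9: √((-0.0022·111.32)² + (0.0046·83.22)²) = √(0.059978 + 0.146545) = 0.4544 km
10: √((-0.0106·111.32)² + (0.0003·83.22)²) = √(1.392381 + 0.000623) = 1.1803 km
11: √((-0.0023·111.32)² + (-0.0049·83.22)²) = √(0.065554 + 0.166283) = 0.4815 km
12: √((-0.0010·111.32)² + (0.0060·83.22)²) = √(0.012392 + 0.249320) = 0.5116 km
13: √((-0.0105·111.32)² + (0.0076·83.22)²) = √(1.366234 + 0.400021) = 1.3290 km
14: √((0.0071·111.32)² + (-0.0040·83.22)²) = √(0.624688 + 0.110809) = 0.8576 km
15: √((0.0082·111.32)² + (0.0021·83.22)²) = √(0.833248 + 0.030542) = 0.9294 km
Minimum: 7 at 0.2686 km.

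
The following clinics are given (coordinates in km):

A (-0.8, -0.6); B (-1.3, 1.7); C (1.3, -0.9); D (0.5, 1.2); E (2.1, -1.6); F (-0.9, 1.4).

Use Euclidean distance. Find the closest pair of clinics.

B and F

Pairwise distances:
A–B: 2.35 km
A–C: 2.12 km
A–D: 2.22 km
A–E: 3.07 km
A–F: 2.00 km
B–C: 3.68 km
B–D: 1.87 km
B–E: 4.74 km
B–F: 0.50 km
C–D: 2.25 km
C–E: 1.06 km
C–F: 3.18 km
D–E: 3.22 km
D–F: 1.41 km
E–F: 4.24 km
Closest pair: B–F at 0.50 km.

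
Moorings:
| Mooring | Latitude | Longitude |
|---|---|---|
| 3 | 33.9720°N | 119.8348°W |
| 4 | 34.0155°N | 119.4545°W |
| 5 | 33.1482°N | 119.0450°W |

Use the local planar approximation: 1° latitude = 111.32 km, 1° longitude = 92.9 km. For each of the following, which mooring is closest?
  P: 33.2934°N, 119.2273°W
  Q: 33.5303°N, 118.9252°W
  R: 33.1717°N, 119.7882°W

P at 33.2934°N, 119.2273°W:
  3: 94.2956 km
  4: 83.1091 km
  5: 23.4111 km
  → nearest: 5 (23.4111 km)
Q at 33.5303°N, 118.9252°W:
  3: 97.7663 km
  4: 73.0427 km
  5: 43.9673 km
  → nearest: 5 (43.9673 km)
R at 33.1717°N, 119.7882°W:
  3: 89.1945 km
  4: 98.9153 km
  5: 69.0928 km
  → nearest: 5 (69.0928 km)

P→5; Q→5; R→5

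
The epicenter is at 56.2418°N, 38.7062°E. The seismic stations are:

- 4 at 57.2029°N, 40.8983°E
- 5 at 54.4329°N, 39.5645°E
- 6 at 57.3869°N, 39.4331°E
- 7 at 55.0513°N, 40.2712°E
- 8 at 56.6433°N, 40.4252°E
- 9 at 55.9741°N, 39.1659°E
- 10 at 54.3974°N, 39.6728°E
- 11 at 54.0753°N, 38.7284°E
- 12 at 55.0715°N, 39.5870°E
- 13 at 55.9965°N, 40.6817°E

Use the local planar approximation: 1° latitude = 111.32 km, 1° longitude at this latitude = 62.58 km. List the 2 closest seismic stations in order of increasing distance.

Distances from 56.2418°N, 38.7062°E:
4: 173.9701 km
5: 208.4073 km
6: 135.3460 km
7: 164.7879 km
8: 116.4905 km
9: 41.4205 km
10: 214.0438 km
11: 241.1788 km
12: 141.4587 km
13: 126.6067 km
Sorted: 9 (41.4205 km) < 8 (116.4905 km) < 13 (126.6067 km) < 6 (135.3460 km) < …

9, 8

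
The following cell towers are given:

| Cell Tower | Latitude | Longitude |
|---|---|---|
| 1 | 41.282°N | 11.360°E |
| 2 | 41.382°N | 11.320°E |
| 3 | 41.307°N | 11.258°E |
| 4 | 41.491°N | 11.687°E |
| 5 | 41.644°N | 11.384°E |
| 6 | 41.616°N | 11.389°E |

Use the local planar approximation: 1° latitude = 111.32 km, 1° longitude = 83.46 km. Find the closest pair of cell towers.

5 and 6

Pairwise distances:
1–2: √((0.100·111.32)² + (-0.040·83.46)²) = √(123.92142 + 11.14491) = 11.622 km
1–3: √((0.025·111.32)² + (-0.102·83.46)²) = √(7.74509 + 72.46981) = 8.956 km
1–4: √((0.209·111.32)² + (0.327·83.46)²) = √(541.30117 + 744.82161) = 35.863 km
1–5: √((0.362·111.32)² + (0.024·83.46)²) = √(1623.91591 + 4.01217) = 40.348 km
1–6: √((0.334·111.32)² + (0.029·83.46)²) = √(1382.41784 + 5.85805) = 37.260 km
2–3: √((-0.075·111.32)² + (-0.062·83.46)²) = √(69.70580 + 26.77566) = 9.822 km
2–4: √((0.109·111.32)² + (0.367·83.46)²) = √(147.23104 + 938.18587) = 32.946 km
2–5: √((0.262·111.32)² + (0.064·83.46)²) = √(850.64622 + 28.53098) = 29.651 km
2–6: √((0.234·111.32)² + (0.069·83.46)²) = √(678.54415 + 33.16309) = 26.678 km
3–4: √((0.184·111.32)² + (0.429·83.46)²) = √(419.54837 + 1281.95076) = 41.249 km
3–5: √((0.337·111.32)² + (0.126·83.46)²) = √(1407.36322 + 110.58541) = 38.961 km
3–6: √((0.309·111.32)² + (0.131·83.46)²) = √(1183.21415 + 119.53617) = 36.094 km
4–5: √((0.153·111.32)² + (-0.303·83.46)²) = √(290.08766 + 639.50216) = 30.489 km
4–6: √((0.125·111.32)² + (-0.298·83.46)²) = √(193.62722 + 618.57062) = 28.499 km
5–6: √((-0.028·111.32)² + (0.005·83.46)²) = √(9.71544 + 0.17414) = 3.145 km
Closest pair: 5–6 at 3.145 km.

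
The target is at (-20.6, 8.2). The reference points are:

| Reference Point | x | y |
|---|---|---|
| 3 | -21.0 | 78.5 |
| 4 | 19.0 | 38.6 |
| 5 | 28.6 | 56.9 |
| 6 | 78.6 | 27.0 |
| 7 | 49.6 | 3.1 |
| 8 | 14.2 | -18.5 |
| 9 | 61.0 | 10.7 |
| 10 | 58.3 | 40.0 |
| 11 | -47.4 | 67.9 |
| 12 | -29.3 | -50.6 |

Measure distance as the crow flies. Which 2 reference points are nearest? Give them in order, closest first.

Distances from (-20.6, 8.2):
3: 70.3
4: 49.9
5: 69.2
6: 101.0
7: 70.4
8: 43.9
9: 81.6
10: 85.1
11: 65.4
12: 59.4
Sorted: 8 (43.9) < 4 (49.9) < 12 (59.4) < 11 (65.4) < …

8, 4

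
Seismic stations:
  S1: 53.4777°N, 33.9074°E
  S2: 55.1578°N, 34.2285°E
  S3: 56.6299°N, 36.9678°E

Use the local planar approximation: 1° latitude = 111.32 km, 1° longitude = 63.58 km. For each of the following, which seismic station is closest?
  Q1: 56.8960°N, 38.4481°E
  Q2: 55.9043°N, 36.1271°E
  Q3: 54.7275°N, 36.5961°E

Q1 at 56.8960°N, 38.4481°E:
  S1: √((-3.4183·111.32)² + (-4.5407·63.58)²) = √(144799.394349 + 83346.365450) = 477.6461 km
  S2: √((-1.7382·111.32)² + (-4.2196·63.58)²) = √(37440.866101 + 71975.321667) = 330.7812 km
  S3: √((-0.2661·111.32)² + (-1.4803·63.58)²) = √(877.477814 + 8858.098912) = 98.6690 km
  → nearest: S3 (98.6690 km)
Q2 at 55.9043°N, 36.1271°E:
  S1: √((-2.4266·111.32)² + (-2.2197·63.58)²) = √(72969.737150 + 19917.260851) = 304.7737 km
  S2: √((-0.7465·111.32)² + (-1.8986·63.58)²) = √(6905.673156 + 14571.625472) = 146.5514 km
  S3: √((0.7256·111.32)² + (0.8407·63.58)²) = √(6524.405474 + 2857.084874) = 96.8581 km
  → nearest: S3 (96.8581 km)
Q3 at 54.7275°N, 36.5961°E:
  S1: √((-1.2498·111.32)² + (-2.6887·63.58)²) = √(19356.526924 + 29223.063483) = 220.4078 km
  S2: √((0.4303·111.32)² + (-2.3676·63.58)²) = √(2294.505418 + 22659.885433) = 157.9696 km
  S3: √((1.9024·111.32)² + (0.3717·63.58)²) = √(44848.721781 + 558.503848) = 213.0897 km
  → nearest: S2 (157.9696 km)

Q1→S3; Q2→S3; Q3→S2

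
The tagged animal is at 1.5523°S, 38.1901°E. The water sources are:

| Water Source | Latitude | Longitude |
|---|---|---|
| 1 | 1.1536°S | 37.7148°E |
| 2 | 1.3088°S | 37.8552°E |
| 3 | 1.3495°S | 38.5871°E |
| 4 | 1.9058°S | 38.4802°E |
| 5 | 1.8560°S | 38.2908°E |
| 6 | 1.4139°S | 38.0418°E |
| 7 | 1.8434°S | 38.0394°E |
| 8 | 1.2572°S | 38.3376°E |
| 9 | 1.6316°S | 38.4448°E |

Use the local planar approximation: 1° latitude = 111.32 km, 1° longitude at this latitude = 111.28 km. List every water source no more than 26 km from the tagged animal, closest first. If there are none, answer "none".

6

Distances from 1.5523°S, 38.1901°E:
1: 69.0462 km
2: 46.0829 km
3: 49.6122 km
4: 50.8989 km
5: 35.6166 km
6: 22.5767 km
7: 36.4874 km
8: 36.7229 km
9: 29.6859 km
Threshold 26 km: 6 (22.5767 km) is within range.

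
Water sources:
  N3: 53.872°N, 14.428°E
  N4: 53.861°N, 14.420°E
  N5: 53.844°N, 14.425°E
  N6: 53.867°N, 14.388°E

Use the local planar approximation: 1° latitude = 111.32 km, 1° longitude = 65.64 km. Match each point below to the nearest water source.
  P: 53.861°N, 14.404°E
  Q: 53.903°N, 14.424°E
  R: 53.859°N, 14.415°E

P at 53.861°N, 14.404°E:
  N3: √((0.011·111.32)² + (0.024·65.64)²) = √(1.49945 + 2.48176) = 1.995 km
  N4: √((0.000·111.32)² + (0.016·65.64)²) = √(0.00000 + 1.10300) = 1.050 km
  N5: √((-0.017·111.32)² + (0.021·65.64)²) = √(3.58133 + 1.90010) = 2.341 km
  N6: √((0.006·111.32)² + (-0.016·65.64)²) = √(0.44612 + 1.10300) = 1.245 km
  → nearest: N4 (1.050 km)
Q at 53.903°N, 14.424°E:
  N3: √((-0.031·111.32)² + (0.004·65.64)²) = √(11.90885 + 0.06894) = 3.461 km
  N4: √((-0.042·111.32)² + (-0.004·65.64)²) = √(21.85974 + 0.06894) = 4.683 km
  N5: √((-0.059·111.32)² + (0.001·65.64)²) = √(43.13705 + 0.00431) = 6.568 km
  N6: √((-0.036·111.32)² + (-0.036·65.64)²) = √(16.06022 + 5.58396) = 4.652 km
  → nearest: N3 (3.461 km)
R at 53.859°N, 14.415°E:
  N3: √((0.013·111.32)² + (0.013·65.64)²) = √(2.09427 + 0.72816) = 1.680 km
  N4: √((0.002·111.32)² + (0.005·65.64)²) = √(0.04957 + 0.10772) = 0.397 km
  N5: √((-0.015·111.32)² + (0.010·65.64)²) = √(2.78823 + 0.43086) = 1.794 km
  N6: √((0.008·111.32)² + (-0.027·65.64)²) = √(0.79310 + 3.14098) = 1.983 km
  → nearest: N4 (0.397 km)

P→N4; Q→N3; R→N4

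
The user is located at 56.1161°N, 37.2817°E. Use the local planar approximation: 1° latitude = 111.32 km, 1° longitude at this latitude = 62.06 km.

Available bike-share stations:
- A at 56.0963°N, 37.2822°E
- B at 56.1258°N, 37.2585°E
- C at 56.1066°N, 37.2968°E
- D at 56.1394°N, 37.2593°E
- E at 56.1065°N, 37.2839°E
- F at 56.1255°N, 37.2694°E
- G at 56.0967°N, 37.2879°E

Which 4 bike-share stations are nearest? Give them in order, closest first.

Distances from 56.1161°N, 37.2817°E:
A: √((-0.0198·111.32)² + (0.0005·62.06)²) = √(4.858216 + 0.000963) = 2.2044 km
B: √((0.0097·111.32)² + (-0.0232·62.06)²) = √(1.165977 + 2.073001) = 1.7997 km
C: √((-0.0095·111.32)² + (0.0151·62.06)²) = √(1.118391 + 0.878168) = 1.4130 km
D: √((0.0233·111.32)² + (-0.0224·62.06)²) = √(6.727570 + 1.932500) = 2.9428 km
E: √((-0.0096·111.32)² + (0.0022·62.06)²) = √(1.142060 + 0.018641) = 1.0774 km
F: √((0.0094·111.32)² + (-0.0123·62.06)²) = √(1.094970 + 0.582685) = 1.2952 km
G: √((-0.0194·111.32)² + (0.0062·62.06)²) = √(4.663907 + 0.148049) = 2.1936 km
Sorted: E (1.0774 km) < F (1.2952 km) < C (1.4130 km) < B (1.7997 km) < G (2.1936 km) < A (2.2044 km) < …

E, F, C, B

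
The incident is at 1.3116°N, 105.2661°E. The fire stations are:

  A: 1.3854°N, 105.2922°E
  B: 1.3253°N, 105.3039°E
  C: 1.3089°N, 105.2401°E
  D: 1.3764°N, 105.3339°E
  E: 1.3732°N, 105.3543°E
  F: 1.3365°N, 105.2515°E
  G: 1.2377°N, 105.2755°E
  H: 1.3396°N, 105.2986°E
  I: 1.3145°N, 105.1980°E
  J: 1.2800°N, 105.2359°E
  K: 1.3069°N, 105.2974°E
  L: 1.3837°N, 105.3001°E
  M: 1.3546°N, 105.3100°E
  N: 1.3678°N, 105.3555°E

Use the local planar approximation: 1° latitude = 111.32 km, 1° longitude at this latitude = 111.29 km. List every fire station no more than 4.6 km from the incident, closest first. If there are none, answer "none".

Distances from 1.3116°N, 105.2661°E:
A: √((0.0738·111.32)² + (0.0261·111.29)²) = √(67.493060 + 8.437102) = 8.7138 km
B: √((0.0137·111.32)² + (0.0378·111.29)²) = √(2.325881 + 17.696847) = 4.4747 km
C: √((-0.0027·111.32)² + (-0.0260·111.29)²) = √(0.090339 + 8.372574) = 2.9091 km
D: √((0.0648·111.32)² + (0.0678·111.29)²) = √(52.035102 + 56.933997) = 10.4388 km
E: √((0.0616·111.32)² + (0.0882·111.29)²) = √(47.022728 + 96.349498) = 11.9738 km
F: √((0.0249·111.32)² + (-0.0146·111.29)²) = √(7.683252 + 2.640086) = 3.2130 km
G: √((-0.0739·111.32)² + (0.0094·111.29)²) = √(67.676092 + 1.094380) = 8.2928 km
H: √((0.0280·111.32)² + (0.0325·111.29)²) = √(9.715440 + 13.082146) = 4.7747 km
I: √((0.0029·111.32)² + (-0.0681·111.29)²) = √(0.104218 + 57.438952) = 7.5857 km
J: √((-0.0316·111.32)² + (-0.0302·111.29)²) = √(12.374298 + 11.296039) = 4.8652 km
K: √((-0.0047·111.32)² + (0.0313·111.29)²) = √(0.273742 + 12.133915) = 3.5225 km
L: √((0.0721·111.32)² + (0.0340·111.29)²) = √(64.419437 + 14.317596) = 8.8734 km
M: √((0.0430·111.32)² + (0.0439·111.29)²) = √(22.913071 + 23.869390) = 6.8398 km
N: √((0.0562·111.32)² + (0.0894·111.29)²) = √(39.139838 + 98.989088) = 11.7528 km
Threshold 4.6 km: C (2.9091 km), F (3.2130 km), K (3.5225 km), B (4.4747 km) are within range.

C, F, K, B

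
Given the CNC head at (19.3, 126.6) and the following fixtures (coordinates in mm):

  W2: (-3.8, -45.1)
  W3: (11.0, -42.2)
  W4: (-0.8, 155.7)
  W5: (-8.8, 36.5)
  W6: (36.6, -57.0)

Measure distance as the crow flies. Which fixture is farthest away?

Distances from (19.3, 126.6):
W2: 173.2 mm
W3: 169.0 mm
W4: 35.4 mm
W5: 94.4 mm
W6: 184.4 mm
Maximum: W6 at 184.4 mm.

W6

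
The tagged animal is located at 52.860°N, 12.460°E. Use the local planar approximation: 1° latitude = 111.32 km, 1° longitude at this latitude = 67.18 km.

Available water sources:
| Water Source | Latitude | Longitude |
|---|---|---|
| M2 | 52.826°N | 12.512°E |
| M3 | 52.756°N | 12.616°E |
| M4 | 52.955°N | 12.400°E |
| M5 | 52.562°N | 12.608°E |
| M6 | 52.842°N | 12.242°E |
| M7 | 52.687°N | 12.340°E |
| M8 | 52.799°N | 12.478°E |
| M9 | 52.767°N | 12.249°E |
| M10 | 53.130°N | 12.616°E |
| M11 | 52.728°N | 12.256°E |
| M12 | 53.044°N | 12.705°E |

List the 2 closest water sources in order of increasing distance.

Distances from 52.860°N, 12.460°E:
M2: √((-0.034·111.32)² + (0.052·67.18)²) = √(14.32532 + 12.20356) = 5.151 km
M3: √((-0.104·111.32)² + (0.156·67.18)²) = √(134.03341 + 109.83208) = 15.616 km
M4: √((0.095·111.32)² + (-0.060·67.18)²) = √(111.83909 + 16.24735) = 11.318 km
M5: √((-0.298·111.32)² + (0.148·67.18)²) = √(1100.47181 + 98.85609) = 34.631 km
M6: √((-0.018·111.32)² + (-0.218·67.18)²) = √(4.01505 + 214.48305) = 14.782 km
M7: √((-0.173·111.32)² + (-0.120·67.18)²) = √(370.88443 + 64.98939) = 20.878 km
M8: √((-0.061·111.32)² + (0.018·67.18)²) = √(46.11116 + 1.46226) = 6.897 km
M9: √((-0.093·111.32)² + (-0.211·67.18)²) = √(107.17964 + 200.93006) = 17.553 km
M10: √((0.270·111.32)² + (0.156·67.18)²) = √(903.38718 + 109.83208) = 31.831 km
M11: √((-0.132·111.32)² + (-0.204·67.18)²) = √(215.92069 + 187.81935) = 20.093 km
M12: √((0.184·111.32)² + (0.245·67.18)²) = √(419.54837 + 270.90197) = 26.276 km
Sorted: M2 (5.151 km) < M8 (6.897 km) < M4 (11.318 km) < M6 (14.782 km) < …

M2, M8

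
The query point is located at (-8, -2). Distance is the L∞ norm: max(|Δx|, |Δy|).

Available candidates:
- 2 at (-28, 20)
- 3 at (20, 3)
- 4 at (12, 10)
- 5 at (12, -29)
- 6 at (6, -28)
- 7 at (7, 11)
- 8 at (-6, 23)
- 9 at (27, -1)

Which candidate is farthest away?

9

Distances from (-8, -2):
2: 22
3: 28
4: 20
5: 27
6: 26
7: 15
8: 25
9: 35
Maximum: 9 at 35.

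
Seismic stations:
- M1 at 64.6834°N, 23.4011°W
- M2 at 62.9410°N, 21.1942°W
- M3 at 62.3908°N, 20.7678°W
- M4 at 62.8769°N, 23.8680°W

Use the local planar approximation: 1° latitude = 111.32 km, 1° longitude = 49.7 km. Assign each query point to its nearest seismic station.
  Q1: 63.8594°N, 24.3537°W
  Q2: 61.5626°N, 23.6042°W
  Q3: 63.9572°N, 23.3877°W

Q1 at 63.8594°N, 24.3537°W:
  M1: √((0.8240·111.32)² + (0.9526·49.7)²) = √(8413.967278 + 2241.475167) = 103.2252 km
  M2: √((-0.9184·111.32)² + (3.1595·49.7)²) = √(10452.258584 + 24657.525837) = 187.3761 km
  M3: √((-1.4686·111.32)² + (3.5859·49.7)²) = √(26727.198743 + 31762.093942) = 241.8456 km
  M4: √((-0.9825·111.32)² + (0.4857·49.7)²) = √(11962.212510 + 582.705322) = 112.0041 km
  → nearest: M1 (103.2252 km)
Q2 at 61.5626°N, 23.6042°W:
  M1: √((3.1208·111.32)² + (0.2031·49.7)²) = √(120691.940484 + 101.890249) = 347.5541 km
  M2: √((1.3784·111.32)² + (2.4100·49.7)²) = √(23544.904010 + 14346.529729) = 194.6572 km
  M3: √((0.8282·111.32)² + (2.8364·49.7)²) = √(8499.959328 + 19872.281516) = 168.4406 km
  M4: √((1.3143·111.32)² + (-0.2638·49.7)²) = √(21405.994580 + 171.894650) = 146.8941 km
  → nearest: M4 (146.8941 km)
Q3 at 63.9572°N, 23.3877°W:
  M1: √((0.7262·111.32)² + (-0.0134·49.7)²) = √(6535.200021 + 0.443529) = 80.8433 km
  M2: √((-1.0162·111.32)² + (2.1935·49.7)²) = √(12796.900008 + 11884.695387) = 157.1038 km
  M3: √((-1.5664·111.32)² + (2.6199·49.7)²) = √(30405.471626 + 16954.391494) = 217.6232 km
  M4: √((-1.0803·111.32)² + (-0.4803·49.7)²) = √(14462.226119 + 569.820344) = 122.6052 km
  → nearest: M1 (80.8433 km)

Q1→M1; Q2→M4; Q3→M1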